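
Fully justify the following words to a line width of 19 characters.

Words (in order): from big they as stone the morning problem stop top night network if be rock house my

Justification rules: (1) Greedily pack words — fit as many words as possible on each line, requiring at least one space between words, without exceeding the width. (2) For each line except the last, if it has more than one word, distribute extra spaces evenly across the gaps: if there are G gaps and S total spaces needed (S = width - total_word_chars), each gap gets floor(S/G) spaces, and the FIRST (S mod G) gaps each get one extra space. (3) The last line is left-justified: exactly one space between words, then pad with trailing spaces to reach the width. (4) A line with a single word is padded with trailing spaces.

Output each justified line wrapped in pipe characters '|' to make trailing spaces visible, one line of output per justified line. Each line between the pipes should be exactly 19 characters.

Answer: |from  big  they  as|
|stone  the  morning|
|problem   stop  top|
|night network if be|
|rock house my      |

Derivation:
Line 1: ['from', 'big', 'they', 'as'] (min_width=16, slack=3)
Line 2: ['stone', 'the', 'morning'] (min_width=17, slack=2)
Line 3: ['problem', 'stop', 'top'] (min_width=16, slack=3)
Line 4: ['night', 'network', 'if', 'be'] (min_width=19, slack=0)
Line 5: ['rock', 'house', 'my'] (min_width=13, slack=6)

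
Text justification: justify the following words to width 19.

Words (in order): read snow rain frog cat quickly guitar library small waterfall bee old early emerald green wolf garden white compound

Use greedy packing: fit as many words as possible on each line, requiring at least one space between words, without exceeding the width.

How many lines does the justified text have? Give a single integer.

Answer: 7

Derivation:
Line 1: ['read', 'snow', 'rain', 'frog'] (min_width=19, slack=0)
Line 2: ['cat', 'quickly', 'guitar'] (min_width=18, slack=1)
Line 3: ['library', 'small'] (min_width=13, slack=6)
Line 4: ['waterfall', 'bee', 'old'] (min_width=17, slack=2)
Line 5: ['early', 'emerald', 'green'] (min_width=19, slack=0)
Line 6: ['wolf', 'garden', 'white'] (min_width=17, slack=2)
Line 7: ['compound'] (min_width=8, slack=11)
Total lines: 7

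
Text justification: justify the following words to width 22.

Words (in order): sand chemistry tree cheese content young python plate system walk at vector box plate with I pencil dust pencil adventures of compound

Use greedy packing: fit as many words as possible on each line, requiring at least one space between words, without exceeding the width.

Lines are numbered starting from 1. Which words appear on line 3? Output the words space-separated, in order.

Line 1: ['sand', 'chemistry', 'tree'] (min_width=19, slack=3)
Line 2: ['cheese', 'content', 'young'] (min_width=20, slack=2)
Line 3: ['python', 'plate', 'system'] (min_width=19, slack=3)
Line 4: ['walk', 'at', 'vector', 'box'] (min_width=18, slack=4)
Line 5: ['plate', 'with', 'I', 'pencil'] (min_width=19, slack=3)
Line 6: ['dust', 'pencil', 'adventures'] (min_width=22, slack=0)
Line 7: ['of', 'compound'] (min_width=11, slack=11)

Answer: python plate system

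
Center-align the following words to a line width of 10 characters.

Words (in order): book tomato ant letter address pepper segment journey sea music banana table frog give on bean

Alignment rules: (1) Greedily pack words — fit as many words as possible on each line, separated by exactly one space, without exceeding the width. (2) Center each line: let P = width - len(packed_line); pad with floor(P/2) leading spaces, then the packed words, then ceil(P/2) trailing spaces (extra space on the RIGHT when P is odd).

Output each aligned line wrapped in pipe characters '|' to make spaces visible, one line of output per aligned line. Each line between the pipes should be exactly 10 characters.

Line 1: ['book'] (min_width=4, slack=6)
Line 2: ['tomato', 'ant'] (min_width=10, slack=0)
Line 3: ['letter'] (min_width=6, slack=4)
Line 4: ['address'] (min_width=7, slack=3)
Line 5: ['pepper'] (min_width=6, slack=4)
Line 6: ['segment'] (min_width=7, slack=3)
Line 7: ['journey'] (min_width=7, slack=3)
Line 8: ['sea', 'music'] (min_width=9, slack=1)
Line 9: ['banana'] (min_width=6, slack=4)
Line 10: ['table', 'frog'] (min_width=10, slack=0)
Line 11: ['give', 'on'] (min_width=7, slack=3)
Line 12: ['bean'] (min_width=4, slack=6)

Answer: |   book   |
|tomato ant|
|  letter  |
| address  |
|  pepper  |
| segment  |
| journey  |
|sea music |
|  banana  |
|table frog|
| give on  |
|   bean   |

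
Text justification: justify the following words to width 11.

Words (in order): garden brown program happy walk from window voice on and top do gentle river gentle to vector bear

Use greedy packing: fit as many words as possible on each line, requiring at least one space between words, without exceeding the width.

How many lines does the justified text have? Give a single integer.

Line 1: ['garden'] (min_width=6, slack=5)
Line 2: ['brown'] (min_width=5, slack=6)
Line 3: ['program'] (min_width=7, slack=4)
Line 4: ['happy', 'walk'] (min_width=10, slack=1)
Line 5: ['from', 'window'] (min_width=11, slack=0)
Line 6: ['voice', 'on'] (min_width=8, slack=3)
Line 7: ['and', 'top', 'do'] (min_width=10, slack=1)
Line 8: ['gentle'] (min_width=6, slack=5)
Line 9: ['river'] (min_width=5, slack=6)
Line 10: ['gentle', 'to'] (min_width=9, slack=2)
Line 11: ['vector', 'bear'] (min_width=11, slack=0)
Total lines: 11

Answer: 11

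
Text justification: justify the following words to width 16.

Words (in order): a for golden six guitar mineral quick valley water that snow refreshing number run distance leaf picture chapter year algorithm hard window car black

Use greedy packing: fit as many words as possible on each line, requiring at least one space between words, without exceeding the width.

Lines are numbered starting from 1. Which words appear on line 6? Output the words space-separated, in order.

Answer: number run

Derivation:
Line 1: ['a', 'for', 'golden', 'six'] (min_width=16, slack=0)
Line 2: ['guitar', 'mineral'] (min_width=14, slack=2)
Line 3: ['quick', 'valley'] (min_width=12, slack=4)
Line 4: ['water', 'that', 'snow'] (min_width=15, slack=1)
Line 5: ['refreshing'] (min_width=10, slack=6)
Line 6: ['number', 'run'] (min_width=10, slack=6)
Line 7: ['distance', 'leaf'] (min_width=13, slack=3)
Line 8: ['picture', 'chapter'] (min_width=15, slack=1)
Line 9: ['year', 'algorithm'] (min_width=14, slack=2)
Line 10: ['hard', 'window', 'car'] (min_width=15, slack=1)
Line 11: ['black'] (min_width=5, slack=11)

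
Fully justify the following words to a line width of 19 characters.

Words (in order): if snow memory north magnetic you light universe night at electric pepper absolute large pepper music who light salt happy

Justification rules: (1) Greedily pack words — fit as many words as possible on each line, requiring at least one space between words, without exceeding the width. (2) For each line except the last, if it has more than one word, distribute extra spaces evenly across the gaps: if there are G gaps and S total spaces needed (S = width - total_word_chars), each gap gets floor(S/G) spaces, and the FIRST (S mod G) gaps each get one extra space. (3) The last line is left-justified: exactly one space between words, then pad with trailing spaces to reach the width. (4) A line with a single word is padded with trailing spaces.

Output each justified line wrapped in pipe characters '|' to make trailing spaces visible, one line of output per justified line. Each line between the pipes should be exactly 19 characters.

Line 1: ['if', 'snow', 'memory'] (min_width=14, slack=5)
Line 2: ['north', 'magnetic', 'you'] (min_width=18, slack=1)
Line 3: ['light', 'universe'] (min_width=14, slack=5)
Line 4: ['night', 'at', 'electric'] (min_width=17, slack=2)
Line 5: ['pepper', 'absolute'] (min_width=15, slack=4)
Line 6: ['large', 'pepper', 'music'] (min_width=18, slack=1)
Line 7: ['who', 'light', 'salt'] (min_width=14, slack=5)
Line 8: ['happy'] (min_width=5, slack=14)

Answer: |if    snow   memory|
|north  magnetic you|
|light      universe|
|night  at  electric|
|pepper     absolute|
|large  pepper music|
|who    light   salt|
|happy              |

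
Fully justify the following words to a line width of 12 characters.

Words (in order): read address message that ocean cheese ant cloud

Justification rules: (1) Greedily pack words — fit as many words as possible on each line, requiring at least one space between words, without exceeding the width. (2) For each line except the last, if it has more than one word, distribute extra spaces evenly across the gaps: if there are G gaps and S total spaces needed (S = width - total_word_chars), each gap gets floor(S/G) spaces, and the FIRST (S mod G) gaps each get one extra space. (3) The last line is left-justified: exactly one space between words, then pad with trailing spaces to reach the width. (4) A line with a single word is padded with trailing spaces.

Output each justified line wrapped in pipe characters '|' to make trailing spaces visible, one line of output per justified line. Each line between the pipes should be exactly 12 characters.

Answer: |read address|
|message that|
|ocean cheese|
|ant cloud   |

Derivation:
Line 1: ['read', 'address'] (min_width=12, slack=0)
Line 2: ['message', 'that'] (min_width=12, slack=0)
Line 3: ['ocean', 'cheese'] (min_width=12, slack=0)
Line 4: ['ant', 'cloud'] (min_width=9, slack=3)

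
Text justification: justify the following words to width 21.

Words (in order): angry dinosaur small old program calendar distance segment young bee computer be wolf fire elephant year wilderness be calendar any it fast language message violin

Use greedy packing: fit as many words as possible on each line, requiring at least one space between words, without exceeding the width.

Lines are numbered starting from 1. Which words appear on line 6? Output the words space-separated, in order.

Answer: year wilderness be

Derivation:
Line 1: ['angry', 'dinosaur', 'small'] (min_width=20, slack=1)
Line 2: ['old', 'program', 'calendar'] (min_width=20, slack=1)
Line 3: ['distance', 'segment'] (min_width=16, slack=5)
Line 4: ['young', 'bee', 'computer', 'be'] (min_width=21, slack=0)
Line 5: ['wolf', 'fire', 'elephant'] (min_width=18, slack=3)
Line 6: ['year', 'wilderness', 'be'] (min_width=18, slack=3)
Line 7: ['calendar', 'any', 'it', 'fast'] (min_width=20, slack=1)
Line 8: ['language', 'message'] (min_width=16, slack=5)
Line 9: ['violin'] (min_width=6, slack=15)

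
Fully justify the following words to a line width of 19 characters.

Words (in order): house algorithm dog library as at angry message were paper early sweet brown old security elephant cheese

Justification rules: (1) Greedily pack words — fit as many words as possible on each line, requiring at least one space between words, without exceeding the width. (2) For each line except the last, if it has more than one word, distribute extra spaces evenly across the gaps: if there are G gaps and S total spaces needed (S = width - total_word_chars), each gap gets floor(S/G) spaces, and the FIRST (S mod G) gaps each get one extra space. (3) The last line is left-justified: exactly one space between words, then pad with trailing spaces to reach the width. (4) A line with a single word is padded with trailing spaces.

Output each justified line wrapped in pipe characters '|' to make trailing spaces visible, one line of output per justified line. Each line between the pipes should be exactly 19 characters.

Line 1: ['house', 'algorithm', 'dog'] (min_width=19, slack=0)
Line 2: ['library', 'as', 'at', 'angry'] (min_width=19, slack=0)
Line 3: ['message', 'were', 'paper'] (min_width=18, slack=1)
Line 4: ['early', 'sweet', 'brown'] (min_width=17, slack=2)
Line 5: ['old', 'security'] (min_width=12, slack=7)
Line 6: ['elephant', 'cheese'] (min_width=15, slack=4)

Answer: |house algorithm dog|
|library as at angry|
|message  were paper|
|early  sweet  brown|
|old        security|
|elephant cheese    |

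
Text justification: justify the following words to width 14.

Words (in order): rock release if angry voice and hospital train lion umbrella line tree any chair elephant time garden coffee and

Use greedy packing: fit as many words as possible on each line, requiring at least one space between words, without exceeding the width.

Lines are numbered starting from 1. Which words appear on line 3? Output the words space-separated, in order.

Line 1: ['rock', 'release'] (min_width=12, slack=2)
Line 2: ['if', 'angry', 'voice'] (min_width=14, slack=0)
Line 3: ['and', 'hospital'] (min_width=12, slack=2)
Line 4: ['train', 'lion'] (min_width=10, slack=4)
Line 5: ['umbrella', 'line'] (min_width=13, slack=1)
Line 6: ['tree', 'any', 'chair'] (min_width=14, slack=0)
Line 7: ['elephant', 'time'] (min_width=13, slack=1)
Line 8: ['garden', 'coffee'] (min_width=13, slack=1)
Line 9: ['and'] (min_width=3, slack=11)

Answer: and hospital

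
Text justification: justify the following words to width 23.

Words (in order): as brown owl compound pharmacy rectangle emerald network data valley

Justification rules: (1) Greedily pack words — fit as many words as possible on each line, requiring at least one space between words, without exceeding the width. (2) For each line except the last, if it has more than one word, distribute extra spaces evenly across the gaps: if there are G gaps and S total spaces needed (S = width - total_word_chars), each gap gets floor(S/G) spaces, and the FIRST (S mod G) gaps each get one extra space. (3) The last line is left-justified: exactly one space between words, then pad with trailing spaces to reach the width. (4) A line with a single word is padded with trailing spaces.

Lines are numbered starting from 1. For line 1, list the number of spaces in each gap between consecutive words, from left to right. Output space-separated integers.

Answer: 2 2 1

Derivation:
Line 1: ['as', 'brown', 'owl', 'compound'] (min_width=21, slack=2)
Line 2: ['pharmacy', 'rectangle'] (min_width=18, slack=5)
Line 3: ['emerald', 'network', 'data'] (min_width=20, slack=3)
Line 4: ['valley'] (min_width=6, slack=17)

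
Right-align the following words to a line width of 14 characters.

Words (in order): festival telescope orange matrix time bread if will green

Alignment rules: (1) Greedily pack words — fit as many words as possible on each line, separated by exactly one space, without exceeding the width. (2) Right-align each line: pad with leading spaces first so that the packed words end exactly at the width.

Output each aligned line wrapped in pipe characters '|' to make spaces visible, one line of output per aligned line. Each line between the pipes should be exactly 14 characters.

Line 1: ['festival'] (min_width=8, slack=6)
Line 2: ['telescope'] (min_width=9, slack=5)
Line 3: ['orange', 'matrix'] (min_width=13, slack=1)
Line 4: ['time', 'bread', 'if'] (min_width=13, slack=1)
Line 5: ['will', 'green'] (min_width=10, slack=4)

Answer: |      festival|
|     telescope|
| orange matrix|
| time bread if|
|    will green|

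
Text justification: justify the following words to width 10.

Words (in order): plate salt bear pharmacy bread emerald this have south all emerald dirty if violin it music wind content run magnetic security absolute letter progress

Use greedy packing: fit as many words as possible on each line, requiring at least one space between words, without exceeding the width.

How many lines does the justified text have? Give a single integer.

Answer: 18

Derivation:
Line 1: ['plate', 'salt'] (min_width=10, slack=0)
Line 2: ['bear'] (min_width=4, slack=6)
Line 3: ['pharmacy'] (min_width=8, slack=2)
Line 4: ['bread'] (min_width=5, slack=5)
Line 5: ['emerald'] (min_width=7, slack=3)
Line 6: ['this', 'have'] (min_width=9, slack=1)
Line 7: ['south', 'all'] (min_width=9, slack=1)
Line 8: ['emerald'] (min_width=7, slack=3)
Line 9: ['dirty', 'if'] (min_width=8, slack=2)
Line 10: ['violin', 'it'] (min_width=9, slack=1)
Line 11: ['music', 'wind'] (min_width=10, slack=0)
Line 12: ['content'] (min_width=7, slack=3)
Line 13: ['run'] (min_width=3, slack=7)
Line 14: ['magnetic'] (min_width=8, slack=2)
Line 15: ['security'] (min_width=8, slack=2)
Line 16: ['absolute'] (min_width=8, slack=2)
Line 17: ['letter'] (min_width=6, slack=4)
Line 18: ['progress'] (min_width=8, slack=2)
Total lines: 18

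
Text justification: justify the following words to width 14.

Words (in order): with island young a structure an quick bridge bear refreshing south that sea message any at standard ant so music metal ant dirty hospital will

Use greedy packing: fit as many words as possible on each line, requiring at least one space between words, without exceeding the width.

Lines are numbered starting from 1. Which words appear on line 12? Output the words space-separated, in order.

Answer: hospital will

Derivation:
Line 1: ['with', 'island'] (min_width=11, slack=3)
Line 2: ['young', 'a'] (min_width=7, slack=7)
Line 3: ['structure', 'an'] (min_width=12, slack=2)
Line 4: ['quick', 'bridge'] (min_width=12, slack=2)
Line 5: ['bear'] (min_width=4, slack=10)
Line 6: ['refreshing'] (min_width=10, slack=4)
Line 7: ['south', 'that', 'sea'] (min_width=14, slack=0)
Line 8: ['message', 'any', 'at'] (min_width=14, slack=0)
Line 9: ['standard', 'ant'] (min_width=12, slack=2)
Line 10: ['so', 'music', 'metal'] (min_width=14, slack=0)
Line 11: ['ant', 'dirty'] (min_width=9, slack=5)
Line 12: ['hospital', 'will'] (min_width=13, slack=1)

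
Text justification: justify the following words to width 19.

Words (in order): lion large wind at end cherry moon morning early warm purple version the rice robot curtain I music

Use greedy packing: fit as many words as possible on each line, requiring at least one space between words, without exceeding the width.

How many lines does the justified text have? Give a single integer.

Line 1: ['lion', 'large', 'wind', 'at'] (min_width=18, slack=1)
Line 2: ['end', 'cherry', 'moon'] (min_width=15, slack=4)
Line 3: ['morning', 'early', 'warm'] (min_width=18, slack=1)
Line 4: ['purple', 'version', 'the'] (min_width=18, slack=1)
Line 5: ['rice', 'robot', 'curtain'] (min_width=18, slack=1)
Line 6: ['I', 'music'] (min_width=7, slack=12)
Total lines: 6

Answer: 6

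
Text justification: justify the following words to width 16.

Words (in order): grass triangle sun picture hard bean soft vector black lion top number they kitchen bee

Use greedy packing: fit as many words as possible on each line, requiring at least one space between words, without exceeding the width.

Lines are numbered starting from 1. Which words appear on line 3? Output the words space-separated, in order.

Answer: bean soft vector

Derivation:
Line 1: ['grass', 'triangle'] (min_width=14, slack=2)
Line 2: ['sun', 'picture', 'hard'] (min_width=16, slack=0)
Line 3: ['bean', 'soft', 'vector'] (min_width=16, slack=0)
Line 4: ['black', 'lion', 'top'] (min_width=14, slack=2)
Line 5: ['number', 'they'] (min_width=11, slack=5)
Line 6: ['kitchen', 'bee'] (min_width=11, slack=5)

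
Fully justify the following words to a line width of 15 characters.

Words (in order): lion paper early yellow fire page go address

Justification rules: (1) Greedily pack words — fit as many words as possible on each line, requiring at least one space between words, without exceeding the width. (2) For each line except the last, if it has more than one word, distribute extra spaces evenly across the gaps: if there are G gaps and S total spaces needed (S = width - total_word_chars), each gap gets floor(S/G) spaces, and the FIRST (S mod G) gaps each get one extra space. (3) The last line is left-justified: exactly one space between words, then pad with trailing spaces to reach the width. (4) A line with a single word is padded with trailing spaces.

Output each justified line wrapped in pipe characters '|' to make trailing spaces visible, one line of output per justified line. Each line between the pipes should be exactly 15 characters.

Answer: |lion      paper|
|early    yellow|
|fire   page  go|
|address        |

Derivation:
Line 1: ['lion', 'paper'] (min_width=10, slack=5)
Line 2: ['early', 'yellow'] (min_width=12, slack=3)
Line 3: ['fire', 'page', 'go'] (min_width=12, slack=3)
Line 4: ['address'] (min_width=7, slack=8)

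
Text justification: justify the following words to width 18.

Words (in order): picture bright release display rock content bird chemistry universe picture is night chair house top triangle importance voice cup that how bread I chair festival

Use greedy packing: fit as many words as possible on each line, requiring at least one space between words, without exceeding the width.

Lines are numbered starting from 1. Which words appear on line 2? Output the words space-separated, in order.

Line 1: ['picture', 'bright'] (min_width=14, slack=4)
Line 2: ['release', 'display'] (min_width=15, slack=3)
Line 3: ['rock', 'content', 'bird'] (min_width=17, slack=1)
Line 4: ['chemistry', 'universe'] (min_width=18, slack=0)
Line 5: ['picture', 'is', 'night'] (min_width=16, slack=2)
Line 6: ['chair', 'house', 'top'] (min_width=15, slack=3)
Line 7: ['triangle'] (min_width=8, slack=10)
Line 8: ['importance', 'voice'] (min_width=16, slack=2)
Line 9: ['cup', 'that', 'how', 'bread'] (min_width=18, slack=0)
Line 10: ['I', 'chair', 'festival'] (min_width=16, slack=2)

Answer: release display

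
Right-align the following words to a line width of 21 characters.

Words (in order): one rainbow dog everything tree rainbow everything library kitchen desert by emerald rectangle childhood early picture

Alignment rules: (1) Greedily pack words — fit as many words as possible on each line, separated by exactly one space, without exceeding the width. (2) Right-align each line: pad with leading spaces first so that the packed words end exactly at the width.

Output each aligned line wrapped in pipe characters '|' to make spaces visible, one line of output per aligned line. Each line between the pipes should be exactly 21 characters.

Answer: |      one rainbow dog|
|      everything tree|
|   rainbow everything|
|      library kitchen|
|    desert by emerald|
|  rectangle childhood|
|        early picture|

Derivation:
Line 1: ['one', 'rainbow', 'dog'] (min_width=15, slack=6)
Line 2: ['everything', 'tree'] (min_width=15, slack=6)
Line 3: ['rainbow', 'everything'] (min_width=18, slack=3)
Line 4: ['library', 'kitchen'] (min_width=15, slack=6)
Line 5: ['desert', 'by', 'emerald'] (min_width=17, slack=4)
Line 6: ['rectangle', 'childhood'] (min_width=19, slack=2)
Line 7: ['early', 'picture'] (min_width=13, slack=8)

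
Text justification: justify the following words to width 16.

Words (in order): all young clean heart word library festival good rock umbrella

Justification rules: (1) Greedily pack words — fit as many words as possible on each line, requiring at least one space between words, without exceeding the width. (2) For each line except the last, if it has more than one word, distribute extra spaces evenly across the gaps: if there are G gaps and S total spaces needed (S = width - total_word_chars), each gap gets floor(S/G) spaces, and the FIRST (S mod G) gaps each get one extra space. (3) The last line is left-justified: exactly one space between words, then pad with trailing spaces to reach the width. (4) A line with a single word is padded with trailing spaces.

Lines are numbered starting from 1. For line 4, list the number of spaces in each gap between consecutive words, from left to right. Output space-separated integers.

Answer: 8

Derivation:
Line 1: ['all', 'young', 'clean'] (min_width=15, slack=1)
Line 2: ['heart', 'word'] (min_width=10, slack=6)
Line 3: ['library', 'festival'] (min_width=16, slack=0)
Line 4: ['good', 'rock'] (min_width=9, slack=7)
Line 5: ['umbrella'] (min_width=8, slack=8)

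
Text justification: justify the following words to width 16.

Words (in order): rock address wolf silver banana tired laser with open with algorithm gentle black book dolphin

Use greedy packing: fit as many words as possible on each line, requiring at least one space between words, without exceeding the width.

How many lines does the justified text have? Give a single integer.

Answer: 7

Derivation:
Line 1: ['rock', 'address'] (min_width=12, slack=4)
Line 2: ['wolf', 'silver'] (min_width=11, slack=5)
Line 3: ['banana', 'tired'] (min_width=12, slack=4)
Line 4: ['laser', 'with', 'open'] (min_width=15, slack=1)
Line 5: ['with', 'algorithm'] (min_width=14, slack=2)
Line 6: ['gentle', 'black'] (min_width=12, slack=4)
Line 7: ['book', 'dolphin'] (min_width=12, slack=4)
Total lines: 7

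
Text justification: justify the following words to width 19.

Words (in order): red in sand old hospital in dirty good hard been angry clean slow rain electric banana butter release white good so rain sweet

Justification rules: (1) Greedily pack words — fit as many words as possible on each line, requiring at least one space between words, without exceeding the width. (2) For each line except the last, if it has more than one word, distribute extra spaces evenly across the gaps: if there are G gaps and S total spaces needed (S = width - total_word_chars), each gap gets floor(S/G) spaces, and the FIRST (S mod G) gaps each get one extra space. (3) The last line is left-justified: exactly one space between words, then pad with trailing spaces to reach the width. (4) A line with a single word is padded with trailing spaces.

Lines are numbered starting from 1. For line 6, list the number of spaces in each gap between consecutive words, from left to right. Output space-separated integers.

Answer: 7

Derivation:
Line 1: ['red', 'in', 'sand', 'old'] (min_width=15, slack=4)
Line 2: ['hospital', 'in', 'dirty'] (min_width=17, slack=2)
Line 3: ['good', 'hard', 'been'] (min_width=14, slack=5)
Line 4: ['angry', 'clean', 'slow'] (min_width=16, slack=3)
Line 5: ['rain', 'electric'] (min_width=13, slack=6)
Line 6: ['banana', 'butter'] (min_width=13, slack=6)
Line 7: ['release', 'white', 'good'] (min_width=18, slack=1)
Line 8: ['so', 'rain', 'sweet'] (min_width=13, slack=6)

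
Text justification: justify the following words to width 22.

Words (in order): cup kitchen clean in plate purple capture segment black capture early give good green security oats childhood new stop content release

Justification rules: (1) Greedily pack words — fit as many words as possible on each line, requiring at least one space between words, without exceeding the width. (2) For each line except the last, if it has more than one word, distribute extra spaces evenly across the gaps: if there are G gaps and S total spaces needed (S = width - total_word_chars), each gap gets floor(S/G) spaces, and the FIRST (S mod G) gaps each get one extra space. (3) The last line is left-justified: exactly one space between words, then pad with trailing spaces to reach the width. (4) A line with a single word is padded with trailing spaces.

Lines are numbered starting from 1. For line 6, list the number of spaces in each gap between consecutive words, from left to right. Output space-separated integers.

Answer: 3 3

Derivation:
Line 1: ['cup', 'kitchen', 'clean', 'in'] (min_width=20, slack=2)
Line 2: ['plate', 'purple', 'capture'] (min_width=20, slack=2)
Line 3: ['segment', 'black', 'capture'] (min_width=21, slack=1)
Line 4: ['early', 'give', 'good', 'green'] (min_width=21, slack=1)
Line 5: ['security', 'oats'] (min_width=13, slack=9)
Line 6: ['childhood', 'new', 'stop'] (min_width=18, slack=4)
Line 7: ['content', 'release'] (min_width=15, slack=7)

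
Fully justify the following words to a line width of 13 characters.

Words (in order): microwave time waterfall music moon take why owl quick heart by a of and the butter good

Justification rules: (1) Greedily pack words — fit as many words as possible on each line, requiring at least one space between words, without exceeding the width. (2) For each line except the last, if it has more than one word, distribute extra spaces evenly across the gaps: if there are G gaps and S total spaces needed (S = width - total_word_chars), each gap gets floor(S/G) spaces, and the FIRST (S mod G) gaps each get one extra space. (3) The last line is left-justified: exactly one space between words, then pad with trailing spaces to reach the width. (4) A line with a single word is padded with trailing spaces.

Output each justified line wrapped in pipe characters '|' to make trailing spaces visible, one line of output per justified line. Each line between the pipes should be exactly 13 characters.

Answer: |microwave    |
|time         |
|waterfall    |
|music    moon|
|take  why owl|
|quick   heart|
|by  a  of and|
|the    butter|
|good         |

Derivation:
Line 1: ['microwave'] (min_width=9, slack=4)
Line 2: ['time'] (min_width=4, slack=9)
Line 3: ['waterfall'] (min_width=9, slack=4)
Line 4: ['music', 'moon'] (min_width=10, slack=3)
Line 5: ['take', 'why', 'owl'] (min_width=12, slack=1)
Line 6: ['quick', 'heart'] (min_width=11, slack=2)
Line 7: ['by', 'a', 'of', 'and'] (min_width=11, slack=2)
Line 8: ['the', 'butter'] (min_width=10, slack=3)
Line 9: ['good'] (min_width=4, slack=9)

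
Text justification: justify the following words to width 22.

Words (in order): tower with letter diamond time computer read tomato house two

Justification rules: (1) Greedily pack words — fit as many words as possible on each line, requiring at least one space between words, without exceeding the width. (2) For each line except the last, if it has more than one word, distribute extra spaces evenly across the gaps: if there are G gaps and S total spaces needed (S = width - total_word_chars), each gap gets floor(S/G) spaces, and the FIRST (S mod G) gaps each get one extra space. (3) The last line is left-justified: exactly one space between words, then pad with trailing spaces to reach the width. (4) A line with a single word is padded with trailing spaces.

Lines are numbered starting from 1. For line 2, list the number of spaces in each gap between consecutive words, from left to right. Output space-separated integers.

Line 1: ['tower', 'with', 'letter'] (min_width=17, slack=5)
Line 2: ['diamond', 'time', 'computer'] (min_width=21, slack=1)
Line 3: ['read', 'tomato', 'house', 'two'] (min_width=21, slack=1)

Answer: 2 1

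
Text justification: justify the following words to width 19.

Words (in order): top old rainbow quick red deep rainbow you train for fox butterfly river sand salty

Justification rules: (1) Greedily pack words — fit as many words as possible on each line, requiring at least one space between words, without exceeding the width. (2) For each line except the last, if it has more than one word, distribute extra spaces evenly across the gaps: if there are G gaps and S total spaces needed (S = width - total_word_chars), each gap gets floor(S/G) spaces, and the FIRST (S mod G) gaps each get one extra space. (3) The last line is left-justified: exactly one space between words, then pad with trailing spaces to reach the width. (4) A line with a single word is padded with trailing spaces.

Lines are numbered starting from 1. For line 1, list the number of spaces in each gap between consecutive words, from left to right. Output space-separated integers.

Line 1: ['top', 'old', 'rainbow'] (min_width=15, slack=4)
Line 2: ['quick', 'red', 'deep'] (min_width=14, slack=5)
Line 3: ['rainbow', 'you', 'train'] (min_width=17, slack=2)
Line 4: ['for', 'fox', 'butterfly'] (min_width=17, slack=2)
Line 5: ['river', 'sand', 'salty'] (min_width=16, slack=3)

Answer: 3 3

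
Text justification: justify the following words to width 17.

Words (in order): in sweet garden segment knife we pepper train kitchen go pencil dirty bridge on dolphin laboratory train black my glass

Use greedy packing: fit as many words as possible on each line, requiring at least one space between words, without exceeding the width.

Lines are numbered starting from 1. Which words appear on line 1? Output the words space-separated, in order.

Answer: in sweet garden

Derivation:
Line 1: ['in', 'sweet', 'garden'] (min_width=15, slack=2)
Line 2: ['segment', 'knife', 'we'] (min_width=16, slack=1)
Line 3: ['pepper', 'train'] (min_width=12, slack=5)
Line 4: ['kitchen', 'go', 'pencil'] (min_width=17, slack=0)
Line 5: ['dirty', 'bridge', 'on'] (min_width=15, slack=2)
Line 6: ['dolphin'] (min_width=7, slack=10)
Line 7: ['laboratory', 'train'] (min_width=16, slack=1)
Line 8: ['black', 'my', 'glass'] (min_width=14, slack=3)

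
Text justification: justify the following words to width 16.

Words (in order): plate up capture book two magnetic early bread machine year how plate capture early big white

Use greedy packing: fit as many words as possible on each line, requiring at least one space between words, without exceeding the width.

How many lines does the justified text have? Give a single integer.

Line 1: ['plate', 'up', 'capture'] (min_width=16, slack=0)
Line 2: ['book', 'two'] (min_width=8, slack=8)
Line 3: ['magnetic', 'early'] (min_width=14, slack=2)
Line 4: ['bread', 'machine'] (min_width=13, slack=3)
Line 5: ['year', 'how', 'plate'] (min_width=14, slack=2)
Line 6: ['capture', 'early'] (min_width=13, slack=3)
Line 7: ['big', 'white'] (min_width=9, slack=7)
Total lines: 7

Answer: 7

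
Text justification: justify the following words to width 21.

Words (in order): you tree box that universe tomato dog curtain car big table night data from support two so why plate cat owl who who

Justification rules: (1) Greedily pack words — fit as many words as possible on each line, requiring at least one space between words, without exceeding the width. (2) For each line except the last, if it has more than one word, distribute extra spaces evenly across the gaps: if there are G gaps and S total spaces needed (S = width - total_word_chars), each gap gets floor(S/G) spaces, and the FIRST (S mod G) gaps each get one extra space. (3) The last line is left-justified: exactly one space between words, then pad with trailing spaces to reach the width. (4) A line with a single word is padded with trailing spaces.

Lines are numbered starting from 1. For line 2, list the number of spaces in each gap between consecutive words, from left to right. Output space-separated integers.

Answer: 2 2

Derivation:
Line 1: ['you', 'tree', 'box', 'that'] (min_width=17, slack=4)
Line 2: ['universe', 'tomato', 'dog'] (min_width=19, slack=2)
Line 3: ['curtain', 'car', 'big', 'table'] (min_width=21, slack=0)
Line 4: ['night', 'data', 'from'] (min_width=15, slack=6)
Line 5: ['support', 'two', 'so', 'why'] (min_width=18, slack=3)
Line 6: ['plate', 'cat', 'owl', 'who', 'who'] (min_width=21, slack=0)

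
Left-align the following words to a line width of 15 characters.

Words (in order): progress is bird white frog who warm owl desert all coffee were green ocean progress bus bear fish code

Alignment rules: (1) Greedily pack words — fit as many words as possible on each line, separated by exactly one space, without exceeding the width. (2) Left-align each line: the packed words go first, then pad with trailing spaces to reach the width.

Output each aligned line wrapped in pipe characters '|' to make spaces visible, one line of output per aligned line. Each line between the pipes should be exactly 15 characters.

Answer: |progress is    |
|bird white frog|
|who warm owl   |
|desert all     |
|coffee were    |
|green ocean    |
|progress bus   |
|bear fish code |

Derivation:
Line 1: ['progress', 'is'] (min_width=11, slack=4)
Line 2: ['bird', 'white', 'frog'] (min_width=15, slack=0)
Line 3: ['who', 'warm', 'owl'] (min_width=12, slack=3)
Line 4: ['desert', 'all'] (min_width=10, slack=5)
Line 5: ['coffee', 'were'] (min_width=11, slack=4)
Line 6: ['green', 'ocean'] (min_width=11, slack=4)
Line 7: ['progress', 'bus'] (min_width=12, slack=3)
Line 8: ['bear', 'fish', 'code'] (min_width=14, slack=1)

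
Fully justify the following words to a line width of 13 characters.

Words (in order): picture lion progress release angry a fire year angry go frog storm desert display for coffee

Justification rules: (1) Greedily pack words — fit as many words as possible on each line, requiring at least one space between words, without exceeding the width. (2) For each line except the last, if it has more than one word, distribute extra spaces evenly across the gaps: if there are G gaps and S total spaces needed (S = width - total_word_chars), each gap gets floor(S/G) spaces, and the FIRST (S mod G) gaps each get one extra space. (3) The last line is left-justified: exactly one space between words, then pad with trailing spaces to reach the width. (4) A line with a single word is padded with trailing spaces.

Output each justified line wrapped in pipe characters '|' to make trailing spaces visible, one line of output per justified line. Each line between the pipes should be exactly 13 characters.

Line 1: ['picture', 'lion'] (min_width=12, slack=1)
Line 2: ['progress'] (min_width=8, slack=5)
Line 3: ['release', 'angry'] (min_width=13, slack=0)
Line 4: ['a', 'fire', 'year'] (min_width=11, slack=2)
Line 5: ['angry', 'go', 'frog'] (min_width=13, slack=0)
Line 6: ['storm', 'desert'] (min_width=12, slack=1)
Line 7: ['display', 'for'] (min_width=11, slack=2)
Line 8: ['coffee'] (min_width=6, slack=7)

Answer: |picture  lion|
|progress     |
|release angry|
|a  fire  year|
|angry go frog|
|storm  desert|
|display   for|
|coffee       |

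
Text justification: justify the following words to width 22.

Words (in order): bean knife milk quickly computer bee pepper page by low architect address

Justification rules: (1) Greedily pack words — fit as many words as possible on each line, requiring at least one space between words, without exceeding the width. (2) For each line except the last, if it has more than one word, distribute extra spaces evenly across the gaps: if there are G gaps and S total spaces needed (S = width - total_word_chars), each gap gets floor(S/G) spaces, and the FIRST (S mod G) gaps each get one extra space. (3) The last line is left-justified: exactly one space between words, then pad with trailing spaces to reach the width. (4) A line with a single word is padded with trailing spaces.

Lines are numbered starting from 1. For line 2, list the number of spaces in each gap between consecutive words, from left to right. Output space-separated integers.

Answer: 2 2

Derivation:
Line 1: ['bean', 'knife', 'milk'] (min_width=15, slack=7)
Line 2: ['quickly', 'computer', 'bee'] (min_width=20, slack=2)
Line 3: ['pepper', 'page', 'by', 'low'] (min_width=18, slack=4)
Line 4: ['architect', 'address'] (min_width=17, slack=5)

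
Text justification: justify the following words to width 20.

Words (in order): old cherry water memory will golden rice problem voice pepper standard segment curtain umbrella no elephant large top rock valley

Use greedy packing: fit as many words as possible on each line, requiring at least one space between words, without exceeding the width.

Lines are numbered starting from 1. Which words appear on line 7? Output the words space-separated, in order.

Line 1: ['old', 'cherry', 'water'] (min_width=16, slack=4)
Line 2: ['memory', 'will', 'golden'] (min_width=18, slack=2)
Line 3: ['rice', 'problem', 'voice'] (min_width=18, slack=2)
Line 4: ['pepper', 'standard'] (min_width=15, slack=5)
Line 5: ['segment', 'curtain'] (min_width=15, slack=5)
Line 6: ['umbrella', 'no', 'elephant'] (min_width=20, slack=0)
Line 7: ['large', 'top', 'rock'] (min_width=14, slack=6)
Line 8: ['valley'] (min_width=6, slack=14)

Answer: large top rock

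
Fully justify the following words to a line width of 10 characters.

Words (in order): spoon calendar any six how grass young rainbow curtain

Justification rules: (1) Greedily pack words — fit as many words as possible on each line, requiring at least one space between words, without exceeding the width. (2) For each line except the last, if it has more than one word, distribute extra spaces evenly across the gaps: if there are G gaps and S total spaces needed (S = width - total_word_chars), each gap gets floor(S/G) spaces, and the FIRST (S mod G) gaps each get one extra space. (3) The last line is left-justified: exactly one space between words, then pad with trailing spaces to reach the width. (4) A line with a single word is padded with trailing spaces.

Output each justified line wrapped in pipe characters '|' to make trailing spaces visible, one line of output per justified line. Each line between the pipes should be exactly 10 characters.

Answer: |spoon     |
|calendar  |
|any    six|
|how  grass|
|young     |
|rainbow   |
|curtain   |

Derivation:
Line 1: ['spoon'] (min_width=5, slack=5)
Line 2: ['calendar'] (min_width=8, slack=2)
Line 3: ['any', 'six'] (min_width=7, slack=3)
Line 4: ['how', 'grass'] (min_width=9, slack=1)
Line 5: ['young'] (min_width=5, slack=5)
Line 6: ['rainbow'] (min_width=7, slack=3)
Line 7: ['curtain'] (min_width=7, slack=3)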